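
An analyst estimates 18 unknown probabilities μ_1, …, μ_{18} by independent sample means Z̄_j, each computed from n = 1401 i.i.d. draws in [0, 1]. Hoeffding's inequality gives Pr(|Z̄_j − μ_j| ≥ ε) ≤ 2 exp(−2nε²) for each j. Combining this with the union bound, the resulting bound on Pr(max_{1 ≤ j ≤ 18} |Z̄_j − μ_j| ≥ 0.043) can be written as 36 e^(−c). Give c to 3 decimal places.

Union bound over the 18 events: Pr(max_{1 ≤ j ≤ 18} |Z̄_j − μ_j| ≥ 0.043) ≤ 18·2·exp(−2nε²) = 36 exp(−2·1401·0.043²).
So c = 2·1401·0.043² = 5.1809.

5.181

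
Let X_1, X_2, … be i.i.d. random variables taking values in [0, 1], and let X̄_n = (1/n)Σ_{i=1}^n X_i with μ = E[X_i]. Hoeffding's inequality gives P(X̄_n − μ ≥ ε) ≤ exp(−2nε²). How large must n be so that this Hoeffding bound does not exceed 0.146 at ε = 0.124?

63

Require exp(−2nε²) ≤ 0.146, i.e. 2nε² ≥ ln(1/0.146) = 1.924149.
So n ≥ 1.924149 / (2·0.124²) = 62.570.
The smallest integer n is 63.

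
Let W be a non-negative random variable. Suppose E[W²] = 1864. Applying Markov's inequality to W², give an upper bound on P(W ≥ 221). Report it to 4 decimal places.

Since W ≥ 0, the event {W ≥ 221} is the same as {W² ≥ 48841}.
Markov's inequality applied to W² gives P(W² ≥ 48841) ≤ E[W²]/48841 = 1864/48841 = 0.0382.

0.0382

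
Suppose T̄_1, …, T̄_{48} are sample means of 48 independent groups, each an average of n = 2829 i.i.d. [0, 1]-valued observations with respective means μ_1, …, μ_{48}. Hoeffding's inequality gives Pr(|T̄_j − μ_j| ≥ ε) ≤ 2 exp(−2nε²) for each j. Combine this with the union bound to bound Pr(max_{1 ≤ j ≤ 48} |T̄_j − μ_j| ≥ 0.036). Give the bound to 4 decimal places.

Per-experiment Hoeffding bound: 2·exp(−2·2829·0.036²) = 2·exp(−7.33277) = 0.0013075.
Union bound over 48 events: 48·0.0013075 = 0.06276.

0.0628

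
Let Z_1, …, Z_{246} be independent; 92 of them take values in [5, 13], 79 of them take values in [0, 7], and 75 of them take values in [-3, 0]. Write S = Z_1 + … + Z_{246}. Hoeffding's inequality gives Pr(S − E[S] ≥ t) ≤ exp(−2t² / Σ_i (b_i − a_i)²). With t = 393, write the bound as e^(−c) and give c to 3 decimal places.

29.605

Σ(b_i − a_i)² = 92·8² + 79·7² + 75·3² = 10434.
c = 2t² / 10434 = 2·393² / 10434 = 29.6049.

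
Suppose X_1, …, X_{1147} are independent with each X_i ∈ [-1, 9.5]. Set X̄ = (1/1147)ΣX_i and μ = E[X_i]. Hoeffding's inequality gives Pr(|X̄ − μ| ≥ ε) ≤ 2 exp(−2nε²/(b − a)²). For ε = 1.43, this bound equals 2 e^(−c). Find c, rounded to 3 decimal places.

c = 2nε²/(b − a)² = 2·1147·1.43² / 10.5² = 42.5488.

42.549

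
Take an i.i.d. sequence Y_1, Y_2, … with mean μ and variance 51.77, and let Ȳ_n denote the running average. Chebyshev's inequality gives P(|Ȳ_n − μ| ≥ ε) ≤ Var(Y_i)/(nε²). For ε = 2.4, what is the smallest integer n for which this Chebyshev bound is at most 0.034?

265

Require 51.77/(n·2.4²) ≤ 0.034, i.e. n ≥ 51.77/(0.034·2.4²) = 264.348.
The smallest integer n is 265.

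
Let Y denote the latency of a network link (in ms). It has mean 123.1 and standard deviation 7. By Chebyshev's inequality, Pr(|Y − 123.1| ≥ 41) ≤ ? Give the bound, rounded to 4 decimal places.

0.0291

Chebyshev: Pr(|Y − μ| ≥ t) ≤ Var(Y)/t².
Var(Y) = σ² = 7² = 49.
Bound = 49 / 1681 = 0.0291.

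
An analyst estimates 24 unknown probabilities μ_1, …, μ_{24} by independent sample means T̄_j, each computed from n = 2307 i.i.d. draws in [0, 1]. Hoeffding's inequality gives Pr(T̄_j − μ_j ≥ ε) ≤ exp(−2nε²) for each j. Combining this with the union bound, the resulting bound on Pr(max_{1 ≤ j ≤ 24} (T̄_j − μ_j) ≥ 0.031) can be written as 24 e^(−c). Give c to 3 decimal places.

Union bound over the 24 events: Pr(max_{1 ≤ j ≤ 24} (T̄_j − μ_j) ≥ 0.031) ≤ 24·exp(−2nε²) = 24 exp(−2·2307·0.031²).
So c = 2·2307·0.031² = 4.4341.

4.434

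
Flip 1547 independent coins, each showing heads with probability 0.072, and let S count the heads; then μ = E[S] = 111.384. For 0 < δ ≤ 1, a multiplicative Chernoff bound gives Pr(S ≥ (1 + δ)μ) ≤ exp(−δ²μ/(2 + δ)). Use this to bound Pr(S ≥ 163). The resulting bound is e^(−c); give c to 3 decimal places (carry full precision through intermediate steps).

Write 163 = (1 + δ)μ, so δ = 163/111.384 − 1 = 0.4634059…
Then the exponent is δ²μ/(2 + δ) = (163 − μ)² / (μ·(2 + δ)) = 9.709792.

9.710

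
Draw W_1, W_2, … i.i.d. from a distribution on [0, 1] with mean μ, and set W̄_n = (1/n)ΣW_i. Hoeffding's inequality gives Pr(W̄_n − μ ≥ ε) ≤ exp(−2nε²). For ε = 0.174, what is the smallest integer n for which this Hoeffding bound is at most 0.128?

34

Require exp(−2nε²) ≤ 0.128, i.e. 2nε² ≥ ln(1/0.128) = 2.055725.
So n ≥ 2.055725 / (2·0.174²) = 33.950.
The smallest integer n is 34.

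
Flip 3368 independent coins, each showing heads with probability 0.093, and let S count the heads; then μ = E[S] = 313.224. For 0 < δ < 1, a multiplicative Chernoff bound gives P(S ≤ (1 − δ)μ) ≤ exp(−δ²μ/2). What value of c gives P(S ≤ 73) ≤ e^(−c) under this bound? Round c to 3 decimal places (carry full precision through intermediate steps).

Write 73 = (1 − δ)μ, so δ = 1 − 73/313.224 = 0.76694…
Then the exponent is δ²μ/2 = (μ − 73)²/(2μ) = 92.118692.

92.119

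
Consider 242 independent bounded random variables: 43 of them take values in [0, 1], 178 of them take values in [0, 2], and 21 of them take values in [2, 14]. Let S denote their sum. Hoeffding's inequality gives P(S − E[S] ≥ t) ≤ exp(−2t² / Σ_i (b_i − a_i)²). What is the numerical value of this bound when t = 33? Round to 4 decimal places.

Σ(b_i − a_i)² = 43·1² + 178·2² + 21·12² = 3779.
Exponent = 2·33² / 3779 = 0.57634.
Bound = exp(−0.57634) = 0.56195.

0.5619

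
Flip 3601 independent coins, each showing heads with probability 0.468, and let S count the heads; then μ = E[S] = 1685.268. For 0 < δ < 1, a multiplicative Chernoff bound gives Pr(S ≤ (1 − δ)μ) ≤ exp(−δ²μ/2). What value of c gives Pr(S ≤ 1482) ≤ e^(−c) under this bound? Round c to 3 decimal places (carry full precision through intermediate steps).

Write 1482 = (1 − δ)μ, so δ = 1 − 1482/1685.268 = 0.1206146…
Then the exponent is δ²μ/2 = (μ − 1482)²/(2μ) = 12.258549.

12.259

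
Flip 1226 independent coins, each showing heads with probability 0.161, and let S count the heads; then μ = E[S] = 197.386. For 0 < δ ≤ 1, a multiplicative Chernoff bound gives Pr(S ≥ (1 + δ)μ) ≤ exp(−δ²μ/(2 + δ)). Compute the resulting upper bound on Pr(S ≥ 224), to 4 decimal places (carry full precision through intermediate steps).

Write 224 = (1 + δ)μ, so δ = 224/197.386 − 1 = 0.1348323…
Then the exponent is δ²μ/(2 + δ) = (224 − μ)² / (μ·(2 + δ)) = 1.680894.
Bound = exp(−1.680894) = 0.18621.

0.1862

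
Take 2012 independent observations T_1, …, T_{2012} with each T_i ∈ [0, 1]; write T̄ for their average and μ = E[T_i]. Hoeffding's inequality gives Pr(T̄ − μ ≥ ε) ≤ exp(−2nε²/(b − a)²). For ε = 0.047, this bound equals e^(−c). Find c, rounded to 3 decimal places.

c = 2nε²/(b − a)² = 2·2012·0.047² / 1² = 8.8890.

8.889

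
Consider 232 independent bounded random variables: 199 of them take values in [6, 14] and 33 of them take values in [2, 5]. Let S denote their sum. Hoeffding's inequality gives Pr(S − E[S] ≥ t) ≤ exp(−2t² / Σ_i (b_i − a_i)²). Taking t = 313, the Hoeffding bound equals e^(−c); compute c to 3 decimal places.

Σ(b_i − a_i)² = 199·8² + 33·3² = 13033.
c = 2t² / 13033 = 2·313² / 13033 = 15.0340.

15.034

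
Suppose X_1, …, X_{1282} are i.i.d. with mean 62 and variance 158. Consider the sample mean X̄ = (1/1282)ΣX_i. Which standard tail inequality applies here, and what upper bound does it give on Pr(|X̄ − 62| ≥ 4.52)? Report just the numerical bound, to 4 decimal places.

With mean and variance of each term known, Chebyshev's inequality bounds the deviation of the sum (or sample mean).
Var(X̄) = Var(X_i)/n = 158/1282 = 0.12324.
Chebyshev: Pr(|X̄ − 62| ≥ 4.52) ≤ Var(X̄)/(4.52)² = 158/(1282·4.52²) = 0.0060.

0.0060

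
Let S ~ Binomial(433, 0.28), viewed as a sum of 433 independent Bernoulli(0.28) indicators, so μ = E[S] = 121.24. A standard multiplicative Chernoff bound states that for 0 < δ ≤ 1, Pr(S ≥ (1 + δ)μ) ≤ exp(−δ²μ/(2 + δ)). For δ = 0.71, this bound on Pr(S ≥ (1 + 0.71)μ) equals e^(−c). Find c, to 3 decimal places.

c = δ²μ/(2 + δ) = 0.71²·121.24/(2 + 0.71) = 22.5524.

22.552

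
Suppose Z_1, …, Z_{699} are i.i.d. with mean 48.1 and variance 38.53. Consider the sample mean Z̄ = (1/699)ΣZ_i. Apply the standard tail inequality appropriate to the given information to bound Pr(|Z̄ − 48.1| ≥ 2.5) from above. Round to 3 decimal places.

0.009

With mean and variance of each term known, Chebyshev's inequality bounds the deviation of the sum (or sample mean).
Var(Z̄) = Var(Z_i)/n = 38.53/699 = 0.055122.
Chebyshev: Pr(|Z̄ − 48.1| ≥ 2.5) ≤ Var(Z̄)/(2.5)² = 38.53/(699·2.5²) = 0.0088.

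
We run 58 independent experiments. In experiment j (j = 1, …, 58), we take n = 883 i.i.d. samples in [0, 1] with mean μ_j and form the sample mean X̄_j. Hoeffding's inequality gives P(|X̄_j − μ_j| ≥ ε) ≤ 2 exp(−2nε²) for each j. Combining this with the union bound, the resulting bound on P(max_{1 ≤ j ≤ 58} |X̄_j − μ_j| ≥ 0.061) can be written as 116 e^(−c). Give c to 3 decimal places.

6.571

Union bound over the 58 events: P(max_{1 ≤ j ≤ 58} |X̄_j − μ_j| ≥ 0.061) ≤ 58·2·exp(−2nε²) = 116 exp(−2·883·0.061²).
So c = 2·883·0.061² = 6.5713.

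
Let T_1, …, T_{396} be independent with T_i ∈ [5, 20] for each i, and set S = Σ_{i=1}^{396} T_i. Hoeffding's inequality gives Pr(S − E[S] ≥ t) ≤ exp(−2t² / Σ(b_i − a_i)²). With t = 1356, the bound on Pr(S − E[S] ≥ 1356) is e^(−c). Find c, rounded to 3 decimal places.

41.274

Σ(b_i − a_i)² = 396·(15)² = 89100.
c = 2t²/89100 = 2·1356²/89100 = 41.2735.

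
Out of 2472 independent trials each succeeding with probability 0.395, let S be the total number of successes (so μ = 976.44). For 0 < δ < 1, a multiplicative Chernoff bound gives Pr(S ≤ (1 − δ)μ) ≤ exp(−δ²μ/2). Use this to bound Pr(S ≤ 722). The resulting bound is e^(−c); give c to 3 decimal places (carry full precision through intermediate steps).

33.151

Write 722 = (1 − δ)μ, so δ = 1 − 722/976.44 = 0.2605792…
Then the exponent is δ²μ/2 = (μ − 722)²/(2μ) = 33.150892.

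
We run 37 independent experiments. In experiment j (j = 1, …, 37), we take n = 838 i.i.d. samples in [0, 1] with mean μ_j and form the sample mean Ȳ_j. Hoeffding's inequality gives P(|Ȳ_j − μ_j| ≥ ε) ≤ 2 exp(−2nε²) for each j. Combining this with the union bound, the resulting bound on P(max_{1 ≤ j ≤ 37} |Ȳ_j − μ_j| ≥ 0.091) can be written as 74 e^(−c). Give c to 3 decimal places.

13.879

Union bound over the 37 events: P(max_{1 ≤ j ≤ 37} |Ȳ_j − μ_j| ≥ 0.091) ≤ 37·2·exp(−2nε²) = 74 exp(−2·838·0.091²).
So c = 2·838·0.091² = 13.8790.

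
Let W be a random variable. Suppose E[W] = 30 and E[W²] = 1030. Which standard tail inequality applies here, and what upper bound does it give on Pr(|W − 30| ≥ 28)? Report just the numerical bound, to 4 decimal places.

0.1658

The first two moments determine the variance, so Chebyshev's inequality is the sharpest standard bound available.
Var(W) = E[W²] − (E[W])² = 1030 − 900 = 130.
Chebyshev's inequality: Pr(|W − μ| ≥ t) ≤ Var(W)/t² = 130/784 = 0.1658.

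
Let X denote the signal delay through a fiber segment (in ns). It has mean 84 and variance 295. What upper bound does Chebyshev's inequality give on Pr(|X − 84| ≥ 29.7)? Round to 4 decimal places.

0.3344

Chebyshev: Pr(|X − μ| ≥ t) ≤ Var(X)/t².
Bound = 295 / 882.09 = 0.3344.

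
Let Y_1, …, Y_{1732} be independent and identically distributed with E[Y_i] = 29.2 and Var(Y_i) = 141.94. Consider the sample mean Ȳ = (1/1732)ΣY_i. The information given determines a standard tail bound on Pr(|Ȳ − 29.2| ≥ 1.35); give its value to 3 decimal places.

With mean and variance of each term known, Chebyshev's inequality bounds the deviation of the sum (or sample mean).
Var(Ȳ) = Var(Y_i)/n = 141.94/1732 = 0.081952.
Chebyshev: Pr(|Ȳ − 29.2| ≥ 1.35) ≤ Var(Ȳ)/(1.35)² = 141.94/(1732·1.35²) = 0.0450.

0.045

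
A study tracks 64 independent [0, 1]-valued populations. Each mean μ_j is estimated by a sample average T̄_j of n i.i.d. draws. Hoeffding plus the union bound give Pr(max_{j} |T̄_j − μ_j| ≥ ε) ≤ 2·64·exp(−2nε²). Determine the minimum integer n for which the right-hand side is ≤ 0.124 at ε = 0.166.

126

Need 2·64·exp(−2nε²) ≤ 0.124, i.e. exp(−2nε²) ≤ 0.124/128.
So 2nε² ≥ ln(128/0.124) = 6.939504.
Hence n ≥ 6.939504/(2·0.166²) = 125.916.
The smallest integer n is 126.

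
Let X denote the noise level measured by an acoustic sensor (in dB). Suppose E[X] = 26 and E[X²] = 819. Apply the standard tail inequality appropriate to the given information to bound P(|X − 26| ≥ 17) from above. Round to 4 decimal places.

The first two moments determine the variance, so Chebyshev's inequality is the sharpest standard bound available.
Var(X) = E[X²] − (E[X])² = 819 − 676 = 143.
Chebyshev's inequality: P(|X − μ| ≥ t) ≤ Var(X)/t² = 143/289 = 0.4948.

0.4948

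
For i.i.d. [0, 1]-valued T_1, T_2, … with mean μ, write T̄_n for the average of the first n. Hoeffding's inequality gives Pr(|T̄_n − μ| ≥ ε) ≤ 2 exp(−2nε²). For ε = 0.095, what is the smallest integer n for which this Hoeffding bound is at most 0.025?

Require 2·exp(−2nε²) ≤ 0.025, i.e. 2nε² ≥ ln(2/0.025) = 4.382027.
So n ≥ 4.382027 / (2·0.095²) = 242.772.
The smallest integer n is 243.

243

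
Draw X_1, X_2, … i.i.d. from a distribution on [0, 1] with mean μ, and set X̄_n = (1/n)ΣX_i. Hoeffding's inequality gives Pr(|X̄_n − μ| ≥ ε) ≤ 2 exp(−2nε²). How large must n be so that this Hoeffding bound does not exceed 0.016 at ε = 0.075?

Require 2·exp(−2nε²) ≤ 0.016, i.e. 2nε² ≥ ln(2/0.016) = 4.828314.
So n ≥ 4.828314 / (2·0.075²) = 429.183.
The smallest integer n is 430.

430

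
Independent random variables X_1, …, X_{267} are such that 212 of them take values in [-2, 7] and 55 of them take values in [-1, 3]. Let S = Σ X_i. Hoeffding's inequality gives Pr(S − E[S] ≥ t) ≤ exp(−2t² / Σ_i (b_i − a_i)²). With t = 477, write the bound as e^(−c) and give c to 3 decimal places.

Σ(b_i − a_i)² = 212·9² + 55·4² = 18052.
c = 2t² / 18052 = 2·477² / 18052 = 25.2082.

25.208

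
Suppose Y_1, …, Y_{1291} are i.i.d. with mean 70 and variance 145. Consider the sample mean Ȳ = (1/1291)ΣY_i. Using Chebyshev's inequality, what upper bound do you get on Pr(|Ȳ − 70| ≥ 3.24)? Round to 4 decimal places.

0.0107

Var(Ȳ) = Var(Y_i)/n = 145/1291 = 0.11232.
Chebyshev: Pr(|Ȳ − 70| ≥ 3.24) ≤ Var(Ȳ)/(3.24)² = 145/(1291·3.24²) = 0.0107.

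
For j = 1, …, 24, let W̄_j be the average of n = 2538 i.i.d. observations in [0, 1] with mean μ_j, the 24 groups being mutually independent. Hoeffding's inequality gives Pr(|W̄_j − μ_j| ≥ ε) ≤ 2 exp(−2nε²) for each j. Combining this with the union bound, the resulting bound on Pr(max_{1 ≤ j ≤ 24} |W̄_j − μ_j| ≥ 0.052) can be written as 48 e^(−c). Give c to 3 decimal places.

Union bound over the 24 events: Pr(max_{1 ≤ j ≤ 24} |W̄_j − μ_j| ≥ 0.052) ≤ 24·2·exp(−2nε²) = 48 exp(−2·2538·0.052²).
So c = 2·2538·0.052² = 13.7255.

13.726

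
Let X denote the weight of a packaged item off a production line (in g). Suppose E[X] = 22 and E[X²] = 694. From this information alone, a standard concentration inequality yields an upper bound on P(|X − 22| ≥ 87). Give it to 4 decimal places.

The first two moments determine the variance, so Chebyshev's inequality is the sharpest standard bound available.
Var(X) = E[X²] − (E[X])² = 694 − 484 = 210.
Chebyshev's inequality: P(|X − μ| ≥ t) ≤ Var(X)/t² = 210/7569 = 0.0277.

0.0277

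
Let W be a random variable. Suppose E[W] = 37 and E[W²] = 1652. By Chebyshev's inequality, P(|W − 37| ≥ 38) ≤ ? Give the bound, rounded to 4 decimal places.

0.1960

Var(W) = E[W²] − (E[W])² = 1652 − 1369 = 283.
Chebyshev's inequality: P(|W − μ| ≥ t) ≤ Var(W)/t² = 283/1444 = 0.1960.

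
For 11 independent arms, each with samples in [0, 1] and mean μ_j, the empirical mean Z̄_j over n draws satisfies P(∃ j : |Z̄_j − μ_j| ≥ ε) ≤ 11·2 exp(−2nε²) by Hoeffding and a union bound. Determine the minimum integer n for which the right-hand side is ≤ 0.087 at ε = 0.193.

Need 2·11·exp(−2nε²) ≤ 0.087, i.e. exp(−2nε²) ≤ 0.087/22.
So 2nε² ≥ ln(22/0.087) = 5.532890.
Hence n ≥ 5.532890/(2·0.193²) = 74.269.
The smallest integer n is 75.

75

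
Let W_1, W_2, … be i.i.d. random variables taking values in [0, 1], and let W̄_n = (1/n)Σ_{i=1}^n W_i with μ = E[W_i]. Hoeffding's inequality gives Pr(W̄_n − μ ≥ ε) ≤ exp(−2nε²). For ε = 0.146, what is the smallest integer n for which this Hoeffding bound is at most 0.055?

Require exp(−2nε²) ≤ 0.055, i.e. 2nε² ≥ ln(1/0.055) = 2.900422.
So n ≥ 2.900422 / (2·0.146²) = 68.034.
The smallest integer n is 69.

69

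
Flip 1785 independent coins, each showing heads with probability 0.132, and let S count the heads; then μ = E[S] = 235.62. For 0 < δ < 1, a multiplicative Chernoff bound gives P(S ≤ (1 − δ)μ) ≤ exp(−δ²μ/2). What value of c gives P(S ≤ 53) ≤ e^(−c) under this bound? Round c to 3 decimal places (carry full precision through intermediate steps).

Write 53 = (1 − δ)μ, so δ = 1 − 53/235.62 = 0.7750615…
Then the exponent is δ²μ/2 = (μ − 53)²/(2μ) = 70.770869.

70.771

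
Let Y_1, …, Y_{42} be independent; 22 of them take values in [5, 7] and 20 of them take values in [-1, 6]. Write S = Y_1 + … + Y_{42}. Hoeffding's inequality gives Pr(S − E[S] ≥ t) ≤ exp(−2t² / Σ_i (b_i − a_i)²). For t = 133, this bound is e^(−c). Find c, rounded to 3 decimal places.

33.125

Σ(b_i − a_i)² = 22·2² + 20·7² = 1068.
c = 2t² / 1068 = 2·133² / 1068 = 33.1255.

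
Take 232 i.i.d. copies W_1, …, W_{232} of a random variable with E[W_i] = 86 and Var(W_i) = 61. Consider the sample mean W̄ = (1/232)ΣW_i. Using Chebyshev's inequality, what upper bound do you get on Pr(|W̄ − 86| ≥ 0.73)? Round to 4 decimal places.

Var(W̄) = Var(W_i)/n = 61/232 = 0.26293.
Chebyshev: Pr(|W̄ − 86| ≥ 0.73) ≤ Var(W̄)/(0.73)² = 61/(232·0.73²) = 0.4934.

0.4934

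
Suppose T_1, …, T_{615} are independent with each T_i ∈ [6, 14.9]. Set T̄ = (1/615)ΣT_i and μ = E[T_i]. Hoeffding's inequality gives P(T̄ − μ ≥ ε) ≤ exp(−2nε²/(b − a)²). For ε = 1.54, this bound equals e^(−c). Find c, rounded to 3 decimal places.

36.827

c = 2nε²/(b − a)² = 2·615·1.54² / 8.9² = 36.8270.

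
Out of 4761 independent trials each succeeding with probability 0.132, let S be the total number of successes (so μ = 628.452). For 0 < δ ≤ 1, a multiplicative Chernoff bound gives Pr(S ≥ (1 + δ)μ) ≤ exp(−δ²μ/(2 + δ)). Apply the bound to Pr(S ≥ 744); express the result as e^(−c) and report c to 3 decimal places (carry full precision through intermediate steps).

9.728

Write 744 = (1 + δ)μ, so δ = 744/628.452 − 1 = 0.1838613…
Then the exponent is δ²μ/(2 + δ) = (744 − μ)² / (μ·(2 + δ)) = 9.728093.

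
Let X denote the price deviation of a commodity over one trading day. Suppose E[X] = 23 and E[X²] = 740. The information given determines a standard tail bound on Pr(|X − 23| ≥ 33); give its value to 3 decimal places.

0.194

The first two moments determine the variance, so Chebyshev's inequality is the sharpest standard bound available.
Var(X) = E[X²] − (E[X])² = 740 − 529 = 211.
Chebyshev's inequality: Pr(|X − μ| ≥ t) ≤ Var(X)/t² = 211/1089 = 0.1938.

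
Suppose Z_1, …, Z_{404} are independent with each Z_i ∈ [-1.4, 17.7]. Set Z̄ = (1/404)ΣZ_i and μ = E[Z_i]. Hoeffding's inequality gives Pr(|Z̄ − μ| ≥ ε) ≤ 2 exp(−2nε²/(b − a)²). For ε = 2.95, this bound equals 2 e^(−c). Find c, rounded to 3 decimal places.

19.275

c = 2nε²/(b − a)² = 2·404·2.95² / 19.1² = 19.2747.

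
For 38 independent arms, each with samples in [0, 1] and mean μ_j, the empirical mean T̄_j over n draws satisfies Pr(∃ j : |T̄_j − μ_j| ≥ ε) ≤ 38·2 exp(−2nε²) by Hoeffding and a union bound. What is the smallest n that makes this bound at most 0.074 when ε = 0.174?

Need 2·38·exp(−2nε²) ≤ 0.074, i.e. exp(−2nε²) ≤ 0.074/76.
So 2nε² ≥ ln(76/0.074) = 6.934424.
Hence n ≥ 6.934424/(2·0.174²) = 114.520.
The smallest integer n is 115.

115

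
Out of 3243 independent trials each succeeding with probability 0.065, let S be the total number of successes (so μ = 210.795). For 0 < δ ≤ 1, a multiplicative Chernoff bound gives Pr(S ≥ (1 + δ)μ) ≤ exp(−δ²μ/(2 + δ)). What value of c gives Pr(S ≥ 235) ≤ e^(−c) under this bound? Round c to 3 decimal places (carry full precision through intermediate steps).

Write 235 = (1 + δ)μ, so δ = 235/210.795 − 1 = 0.1148272…
Then the exponent is δ²μ/(2 + δ) = (235 − μ)² / (μ·(2 + δ)) = 1.314241.

1.314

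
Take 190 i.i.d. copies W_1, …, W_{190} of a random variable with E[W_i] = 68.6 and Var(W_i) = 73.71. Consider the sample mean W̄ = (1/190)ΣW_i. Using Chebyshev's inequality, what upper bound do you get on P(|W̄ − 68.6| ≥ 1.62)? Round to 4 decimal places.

Var(W̄) = Var(W_i)/n = 73.71/190 = 0.38795.
Chebyshev: P(|W̄ − 68.6| ≥ 1.62) ≤ Var(W̄)/(1.62)² = 73.71/(190·1.62²) = 0.1478.

0.1478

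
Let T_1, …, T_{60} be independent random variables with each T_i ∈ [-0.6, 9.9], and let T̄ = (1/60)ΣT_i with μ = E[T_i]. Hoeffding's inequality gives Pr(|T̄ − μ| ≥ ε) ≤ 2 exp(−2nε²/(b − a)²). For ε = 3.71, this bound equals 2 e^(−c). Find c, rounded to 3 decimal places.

14.981

c = 2nε²/(b − a)² = 2·60·3.71² / 10.5² = 14.9813.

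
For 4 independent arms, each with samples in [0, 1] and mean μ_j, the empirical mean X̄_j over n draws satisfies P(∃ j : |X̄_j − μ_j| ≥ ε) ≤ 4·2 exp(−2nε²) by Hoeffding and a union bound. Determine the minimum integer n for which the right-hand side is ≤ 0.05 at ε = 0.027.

3481

Need 2·4·exp(−2nε²) ≤ 0.05, i.e. exp(−2nε²) ≤ 0.05/8.
So 2nε² ≥ ln(8/0.05) = 5.075174.
Hence n ≥ 5.075174/(2·0.027²) = 3480.915.
The smallest integer n is 3481.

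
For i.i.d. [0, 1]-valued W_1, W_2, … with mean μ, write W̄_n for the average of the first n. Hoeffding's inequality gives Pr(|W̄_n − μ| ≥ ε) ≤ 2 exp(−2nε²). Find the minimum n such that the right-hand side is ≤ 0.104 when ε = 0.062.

Require 2·exp(−2nε²) ≤ 0.104, i.e. 2nε² ≥ ln(2/0.104) = 2.956512.
So n ≥ 2.956512 / (2·0.062²) = 384.562.
The smallest integer n is 385.

385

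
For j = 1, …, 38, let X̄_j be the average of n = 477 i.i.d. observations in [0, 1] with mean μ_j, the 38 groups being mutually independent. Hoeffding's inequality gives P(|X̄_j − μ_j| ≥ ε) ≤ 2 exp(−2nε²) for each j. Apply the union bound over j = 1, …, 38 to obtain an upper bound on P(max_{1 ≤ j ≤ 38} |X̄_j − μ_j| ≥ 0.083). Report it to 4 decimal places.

0.1063

Per-experiment Hoeffding bound: 2·exp(−2·477·0.083²) = 2·exp(−6.57211) = 0.0027977.
Union bound over 38 events: 38·0.0027977 = 0.10631.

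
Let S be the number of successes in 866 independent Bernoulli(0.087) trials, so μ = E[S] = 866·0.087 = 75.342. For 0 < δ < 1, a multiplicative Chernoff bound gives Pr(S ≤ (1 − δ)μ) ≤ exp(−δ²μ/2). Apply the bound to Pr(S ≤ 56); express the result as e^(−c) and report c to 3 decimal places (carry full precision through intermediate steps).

Write 56 = (1 − δ)μ, so δ = 1 − 56/75.342 = 0.2567227…
Then the exponent is δ²μ/2 = (μ − 56)²/(2μ) = 2.482765.

2.483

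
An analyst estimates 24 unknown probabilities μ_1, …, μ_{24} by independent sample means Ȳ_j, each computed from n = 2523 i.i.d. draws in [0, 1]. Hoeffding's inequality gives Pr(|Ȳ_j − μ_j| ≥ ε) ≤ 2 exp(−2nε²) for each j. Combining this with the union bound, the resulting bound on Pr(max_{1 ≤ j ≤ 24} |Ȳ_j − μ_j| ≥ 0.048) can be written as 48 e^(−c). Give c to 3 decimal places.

11.626

Union bound over the 24 events: Pr(max_{1 ≤ j ≤ 24} |Ȳ_j − μ_j| ≥ 0.048) ≤ 24·2·exp(−2nε²) = 48 exp(−2·2523·0.048²).
So c = 2·2523·0.048² = 11.6260.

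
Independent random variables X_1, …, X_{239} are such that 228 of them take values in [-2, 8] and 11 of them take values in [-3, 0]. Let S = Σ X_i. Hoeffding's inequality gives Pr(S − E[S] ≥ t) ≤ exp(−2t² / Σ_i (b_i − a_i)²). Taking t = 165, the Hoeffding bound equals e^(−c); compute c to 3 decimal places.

2.378

Σ(b_i − a_i)² = 228·10² + 11·3² = 22899.
c = 2t² / 22899 = 2·165² / 22899 = 2.3778.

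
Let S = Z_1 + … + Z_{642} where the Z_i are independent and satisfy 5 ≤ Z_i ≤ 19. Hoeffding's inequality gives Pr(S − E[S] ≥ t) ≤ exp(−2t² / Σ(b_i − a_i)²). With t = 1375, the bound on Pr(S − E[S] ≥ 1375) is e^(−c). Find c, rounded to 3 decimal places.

30.050

Σ(b_i − a_i)² = 642·(14)² = 125832.
c = 2t²/125832 = 2·1375²/125832 = 30.0500.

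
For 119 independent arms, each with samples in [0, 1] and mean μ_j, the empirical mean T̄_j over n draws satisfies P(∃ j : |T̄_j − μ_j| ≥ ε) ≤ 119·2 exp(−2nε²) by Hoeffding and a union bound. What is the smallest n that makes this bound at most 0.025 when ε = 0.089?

Need 2·119·exp(−2nε²) ≤ 0.025, i.e. exp(−2nε²) ≤ 0.025/238.
So 2nε² ≥ ln(238/0.025) = 9.161150.
Hence n ≥ 9.161150/(2·0.089²) = 578.282.
The smallest integer n is 579.

579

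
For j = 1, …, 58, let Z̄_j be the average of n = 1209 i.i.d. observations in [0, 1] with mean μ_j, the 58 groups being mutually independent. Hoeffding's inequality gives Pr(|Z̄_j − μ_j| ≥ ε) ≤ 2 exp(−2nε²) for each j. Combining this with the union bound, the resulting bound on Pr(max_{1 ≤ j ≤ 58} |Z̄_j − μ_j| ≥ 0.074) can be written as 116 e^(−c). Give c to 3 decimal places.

Union bound over the 58 events: Pr(max_{1 ≤ j ≤ 58} |Z̄_j − μ_j| ≥ 0.074) ≤ 58·2·exp(−2nε²) = 116 exp(−2·1209·0.074²).
So c = 2·1209·0.074² = 13.2410.

13.241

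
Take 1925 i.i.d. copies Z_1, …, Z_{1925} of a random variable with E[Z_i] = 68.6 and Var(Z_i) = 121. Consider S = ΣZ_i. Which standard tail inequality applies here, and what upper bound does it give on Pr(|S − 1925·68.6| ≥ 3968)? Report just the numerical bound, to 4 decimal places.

With mean and variance of each term known, Chebyshev's inequality bounds the deviation of the sum (or sample mean).
Var(S) = n·Var(Z_i) = 1925·121 = 232925.
Chebyshev: Pr(|S − 1925·68.6| ≥ 3968) ≤ Var(S)/3968² = 232925/15745024 = 0.0148.

0.0148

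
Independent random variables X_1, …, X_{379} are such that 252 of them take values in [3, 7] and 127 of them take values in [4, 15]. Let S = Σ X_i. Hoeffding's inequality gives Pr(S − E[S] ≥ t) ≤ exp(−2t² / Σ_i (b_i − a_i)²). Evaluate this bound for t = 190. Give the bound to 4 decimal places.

Σ(b_i − a_i)² = 252·4² + 127·11² = 19399.
Exponent = 2·190² / 19399 = 3.72184.
Bound = exp(−3.72184) = 0.02419.

0.0242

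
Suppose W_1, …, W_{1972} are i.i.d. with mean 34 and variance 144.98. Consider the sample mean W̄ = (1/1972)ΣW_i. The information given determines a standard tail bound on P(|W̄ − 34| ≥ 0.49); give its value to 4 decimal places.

0.3062

With mean and variance of each term known, Chebyshev's inequality bounds the deviation of the sum (or sample mean).
Var(W̄) = Var(W_i)/n = 144.98/1972 = 0.073519.
Chebyshev: P(|W̄ − 34| ≥ 0.49) ≤ Var(W̄)/(0.49)² = 144.98/(1972·0.49²) = 0.3062.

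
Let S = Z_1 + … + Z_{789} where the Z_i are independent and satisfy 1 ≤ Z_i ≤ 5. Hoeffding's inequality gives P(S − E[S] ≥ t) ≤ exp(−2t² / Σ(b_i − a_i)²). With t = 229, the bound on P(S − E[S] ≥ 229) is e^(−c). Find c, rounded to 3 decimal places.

Σ(b_i − a_i)² = 789·(4)² = 12624.
c = 2t²/12624 = 2·229²/12624 = 8.3081.

8.308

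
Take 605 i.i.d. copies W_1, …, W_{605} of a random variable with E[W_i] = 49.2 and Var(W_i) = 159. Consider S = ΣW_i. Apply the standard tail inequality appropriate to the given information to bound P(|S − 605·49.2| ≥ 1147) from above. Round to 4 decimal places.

0.0731

With mean and variance of each term known, Chebyshev's inequality bounds the deviation of the sum (or sample mean).
Var(S) = n·Var(W_i) = 605·159 = 96195.
Chebyshev: P(|S − 605·49.2| ≥ 1147) ≤ Var(S)/1147² = 96195/1315609 = 0.0731.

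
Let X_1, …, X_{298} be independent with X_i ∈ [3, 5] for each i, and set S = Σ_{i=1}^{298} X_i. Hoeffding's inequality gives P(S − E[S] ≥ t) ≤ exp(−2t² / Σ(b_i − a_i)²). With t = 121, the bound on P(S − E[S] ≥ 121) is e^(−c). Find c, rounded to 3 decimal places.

Σ(b_i − a_i)² = 298·(2)² = 1192.
c = 2t²/1192 = 2·121²/1192 = 24.5654.

24.565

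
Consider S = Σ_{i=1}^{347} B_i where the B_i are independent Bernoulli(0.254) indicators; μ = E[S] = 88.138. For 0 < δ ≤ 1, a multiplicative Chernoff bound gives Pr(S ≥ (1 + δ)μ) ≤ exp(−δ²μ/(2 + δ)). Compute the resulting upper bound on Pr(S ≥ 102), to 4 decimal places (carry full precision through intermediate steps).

Write 102 = (1 + δ)μ, so δ = 102/88.138 − 1 = 0.1572761…
Then the exponent is δ²μ/(2 + δ) = (102 − μ)² / (μ·(2 + δ)) = 1.010608.
Bound = exp(−1.010608) = 0.36400.

0.3640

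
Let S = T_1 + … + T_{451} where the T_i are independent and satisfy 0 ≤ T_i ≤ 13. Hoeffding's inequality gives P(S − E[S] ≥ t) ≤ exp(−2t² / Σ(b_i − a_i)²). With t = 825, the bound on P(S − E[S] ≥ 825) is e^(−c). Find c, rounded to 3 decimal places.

17.860

Σ(b_i − a_i)² = 451·(13)² = 76219.
c = 2t²/76219 = 2·825²/76219 = 17.8597.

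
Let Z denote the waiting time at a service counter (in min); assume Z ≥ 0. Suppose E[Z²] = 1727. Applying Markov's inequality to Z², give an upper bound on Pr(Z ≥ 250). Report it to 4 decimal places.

0.0276

Since Z ≥ 0, the event {Z ≥ 250} is the same as {Z² ≥ 62500}.
Markov's inequality applied to Z² gives Pr(Z² ≥ 62500) ≤ E[Z²]/62500 = 1727/62500 = 0.0276.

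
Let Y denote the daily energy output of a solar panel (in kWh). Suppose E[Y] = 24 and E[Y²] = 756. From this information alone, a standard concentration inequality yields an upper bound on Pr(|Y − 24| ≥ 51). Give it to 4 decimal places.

0.0692

The first two moments determine the variance, so Chebyshev's inequality is the sharpest standard bound available.
Var(Y) = E[Y²] − (E[Y])² = 756 − 576 = 180.
Chebyshev's inequality: Pr(|Y − μ| ≥ t) ≤ Var(Y)/t² = 180/2601 = 0.0692.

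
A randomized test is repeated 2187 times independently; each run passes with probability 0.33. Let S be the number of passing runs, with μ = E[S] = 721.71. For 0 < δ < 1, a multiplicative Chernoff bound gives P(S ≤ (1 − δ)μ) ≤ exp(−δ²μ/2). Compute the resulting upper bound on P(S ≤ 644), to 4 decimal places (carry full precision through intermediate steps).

Write 644 = (1 − δ)μ, so δ = 1 − 644/721.71 = 0.1076748…
Then the exponent is δ²μ/2 = (μ − 644)²/(2μ) = 4.183705.
Bound = exp(−4.183705) = 0.01524.

0.0152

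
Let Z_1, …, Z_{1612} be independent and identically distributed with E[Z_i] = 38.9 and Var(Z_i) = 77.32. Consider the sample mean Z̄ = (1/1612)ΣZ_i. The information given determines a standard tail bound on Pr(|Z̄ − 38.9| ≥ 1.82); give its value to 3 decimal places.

With mean and variance of each term known, Chebyshev's inequality bounds the deviation of the sum (or sample mean).
Var(Z̄) = Var(Z_i)/n = 77.32/1612 = 0.047965.
Chebyshev: Pr(|Z̄ − 38.9| ≥ 1.82) ≤ Var(Z̄)/(1.82)² = 77.32/(1612·1.82²) = 0.0145.

0.014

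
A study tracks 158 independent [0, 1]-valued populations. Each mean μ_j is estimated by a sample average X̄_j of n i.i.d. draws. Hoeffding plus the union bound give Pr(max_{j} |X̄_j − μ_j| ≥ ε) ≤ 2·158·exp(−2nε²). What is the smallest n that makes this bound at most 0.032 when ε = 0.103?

Need 2·158·exp(−2nε²) ≤ 0.032, i.e. exp(−2nε²) ≤ 0.032/316.
So 2nε² ≥ ln(316/0.032) = 9.197762.
Hence n ≥ 9.197762/(2·0.103²) = 433.489.
The smallest integer n is 434.

434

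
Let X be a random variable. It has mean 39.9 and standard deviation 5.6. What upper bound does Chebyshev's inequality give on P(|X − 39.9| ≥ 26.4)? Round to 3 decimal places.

Chebyshev: P(|X − μ| ≥ t) ≤ Var(X)/t².
Var(X) = σ² = 5.6² = 31.36.
Bound = 31.36 / 696.96 = 0.0450.

0.045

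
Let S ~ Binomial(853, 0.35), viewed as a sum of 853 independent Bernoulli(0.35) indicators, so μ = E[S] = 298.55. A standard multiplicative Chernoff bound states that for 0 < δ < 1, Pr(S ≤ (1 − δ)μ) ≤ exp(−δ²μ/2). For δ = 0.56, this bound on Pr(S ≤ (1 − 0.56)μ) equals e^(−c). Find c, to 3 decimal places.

c = δ²μ/2 = 0.56²·298.55/2 = 46.8126.

46.813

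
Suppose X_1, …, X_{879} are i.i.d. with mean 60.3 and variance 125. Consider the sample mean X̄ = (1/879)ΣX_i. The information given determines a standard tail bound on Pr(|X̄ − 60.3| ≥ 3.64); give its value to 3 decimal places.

0.011

With mean and variance of each term known, Chebyshev's inequality bounds the deviation of the sum (or sample mean).
Var(X̄) = Var(X_i)/n = 125/879 = 0.14221.
Chebyshev: Pr(|X̄ − 60.3| ≥ 3.64) ≤ Var(X̄)/(3.64)² = 125/(879·3.64²) = 0.0107.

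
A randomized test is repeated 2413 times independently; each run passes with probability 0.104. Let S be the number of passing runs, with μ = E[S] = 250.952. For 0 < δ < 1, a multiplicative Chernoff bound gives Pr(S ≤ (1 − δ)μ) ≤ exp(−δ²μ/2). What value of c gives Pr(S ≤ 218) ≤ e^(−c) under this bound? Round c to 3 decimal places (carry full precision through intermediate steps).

Write 218 = (1 − δ)μ, so δ = 1 − 218/250.952 = 0.131308…
Then the exponent is δ²μ/2 = (μ − 218)²/(2μ) = 2.163430.

2.163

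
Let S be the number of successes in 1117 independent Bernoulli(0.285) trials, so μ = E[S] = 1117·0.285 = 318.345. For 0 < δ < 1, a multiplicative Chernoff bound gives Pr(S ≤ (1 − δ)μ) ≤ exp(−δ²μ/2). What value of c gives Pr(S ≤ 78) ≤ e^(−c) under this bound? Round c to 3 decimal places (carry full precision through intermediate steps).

Write 78 = (1 − δ)μ, so δ = 1 − 78/318.345 = 0.7549828…
Then the exponent is δ²μ/2 = (μ − 78)²/(2μ) = 90.728171.

90.728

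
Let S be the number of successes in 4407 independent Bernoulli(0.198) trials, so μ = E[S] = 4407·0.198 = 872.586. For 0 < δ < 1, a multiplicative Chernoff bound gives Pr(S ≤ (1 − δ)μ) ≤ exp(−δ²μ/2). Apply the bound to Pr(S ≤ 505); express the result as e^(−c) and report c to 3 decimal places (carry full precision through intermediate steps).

Write 505 = (1 − δ)μ, so δ = 1 − 505/872.586 = 0.4212605…
Then the exponent is δ²μ/2 = (μ − 505)²/(2μ) = 77.424728.

77.425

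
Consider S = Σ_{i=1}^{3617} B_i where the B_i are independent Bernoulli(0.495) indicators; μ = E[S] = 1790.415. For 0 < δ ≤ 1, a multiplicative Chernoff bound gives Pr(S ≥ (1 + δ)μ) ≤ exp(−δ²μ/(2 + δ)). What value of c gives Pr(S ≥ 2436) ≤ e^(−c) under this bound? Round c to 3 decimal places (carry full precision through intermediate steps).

Write 2436 = (1 + δ)μ, so δ = 2436/1790.415 − 1 = 0.3605784…
Then the exponent is δ²μ/(2 + δ) = (2436 − μ)² / (μ·(2 + δ)) = 98.613125.

98.613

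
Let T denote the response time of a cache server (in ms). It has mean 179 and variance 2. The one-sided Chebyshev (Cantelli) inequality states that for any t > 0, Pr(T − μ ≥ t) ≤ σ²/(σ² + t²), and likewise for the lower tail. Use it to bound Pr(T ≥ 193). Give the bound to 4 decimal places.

Here σ² = 2 and t = 14, so σ² + t² = 198.
Cantelli's bound: 2/198 = 0.0101.

0.0101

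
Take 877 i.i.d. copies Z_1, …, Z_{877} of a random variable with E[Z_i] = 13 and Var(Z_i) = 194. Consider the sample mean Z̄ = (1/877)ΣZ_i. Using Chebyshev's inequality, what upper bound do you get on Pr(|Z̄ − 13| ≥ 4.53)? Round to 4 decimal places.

Var(Z̄) = Var(Z_i)/n = 194/877 = 0.22121.
Chebyshev: Pr(|Z̄ − 13| ≥ 4.53) ≤ Var(Z̄)/(4.53)² = 194/(877·4.53²) = 0.0108.

0.0108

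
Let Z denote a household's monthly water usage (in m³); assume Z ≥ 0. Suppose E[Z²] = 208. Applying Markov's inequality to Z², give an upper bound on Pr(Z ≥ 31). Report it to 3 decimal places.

0.216

Since Z ≥ 0, the event {Z ≥ 31} is the same as {Z² ≥ 961}.
Markov's inequality applied to Z² gives Pr(Z² ≥ 961) ≤ E[Z²]/961 = 208/961 = 0.2164.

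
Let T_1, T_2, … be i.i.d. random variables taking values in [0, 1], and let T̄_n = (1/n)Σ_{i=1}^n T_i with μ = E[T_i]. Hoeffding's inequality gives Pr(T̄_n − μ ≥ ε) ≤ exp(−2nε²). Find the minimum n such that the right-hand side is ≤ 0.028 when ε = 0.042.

1014

Require exp(−2nε²) ≤ 0.028, i.e. 2nε² ≥ ln(1/0.028) = 3.575551.
So n ≥ 3.575551 / (2·0.042²) = 1013.478.
The smallest integer n is 1014.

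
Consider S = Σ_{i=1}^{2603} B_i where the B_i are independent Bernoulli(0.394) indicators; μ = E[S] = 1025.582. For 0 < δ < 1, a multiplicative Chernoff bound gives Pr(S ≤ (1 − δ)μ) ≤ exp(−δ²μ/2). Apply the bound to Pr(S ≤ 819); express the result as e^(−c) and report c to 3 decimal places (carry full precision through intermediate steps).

20.806

Write 819 = (1 − δ)μ, so δ = 1 − 819/1025.582 = 0.201429…
Then the exponent is δ²μ/2 = (μ − 819)²/(2μ) = 20.805807.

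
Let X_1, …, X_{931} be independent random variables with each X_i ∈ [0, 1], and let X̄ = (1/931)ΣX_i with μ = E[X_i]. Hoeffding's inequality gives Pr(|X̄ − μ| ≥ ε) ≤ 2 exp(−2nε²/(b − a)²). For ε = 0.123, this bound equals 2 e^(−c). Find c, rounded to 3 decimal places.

28.170

c = 2nε²/(b − a)² = 2·931·0.123² / 1² = 28.1702.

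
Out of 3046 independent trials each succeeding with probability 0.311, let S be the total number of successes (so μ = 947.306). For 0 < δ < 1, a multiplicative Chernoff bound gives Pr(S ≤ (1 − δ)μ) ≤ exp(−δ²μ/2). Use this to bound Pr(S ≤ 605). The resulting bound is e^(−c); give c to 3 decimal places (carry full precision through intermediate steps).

61.846

Write 605 = (1 − δ)μ, so δ = 1 − 605/947.306 = 0.3613468…
Then the exponent is δ²μ/2 = (μ − 605)²/(2μ) = 61.845590.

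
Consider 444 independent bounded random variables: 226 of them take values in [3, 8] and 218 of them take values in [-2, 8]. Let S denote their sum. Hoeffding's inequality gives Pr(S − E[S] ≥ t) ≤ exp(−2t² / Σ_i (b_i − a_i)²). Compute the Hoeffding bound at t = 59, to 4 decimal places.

0.7760

Σ(b_i − a_i)² = 226·5² + 218·10² = 27450.
Exponent = 2·59² / 27450 = 0.25362.
Bound = exp(−0.25362) = 0.77598.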